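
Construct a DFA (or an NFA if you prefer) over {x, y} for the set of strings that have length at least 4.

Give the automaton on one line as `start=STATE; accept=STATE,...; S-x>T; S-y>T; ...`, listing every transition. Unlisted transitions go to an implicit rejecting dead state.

start=s0; accept=s4,s5; s0-x>s1; s0-y>s1; s1-x>s2; s1-y>s2; s2-x>s3; s2-y>s3; s3-x>s4; s3-y>s4; s4-x>s5; s4-y>s5; s5-x>s5; s5-y>s5

Count input length up to 5: every symbol moves from s0 toward s5, which means 'more than 4' and absorbs. Accept from {s4, s5}.
With 6 states:
        x   y  
>  s0   s1  s1 
   s1   s2  s2 
   s2   s3  s3 
   s3   s4  s4 
 * s4   s5  s5 
 * s5   s5  s5 
(> = start, * = accepting)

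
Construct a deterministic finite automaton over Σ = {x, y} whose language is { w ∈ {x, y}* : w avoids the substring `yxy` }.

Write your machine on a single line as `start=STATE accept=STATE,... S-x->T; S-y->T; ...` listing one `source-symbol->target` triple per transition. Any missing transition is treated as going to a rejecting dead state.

start=A; accept=A,B,C; A-x->A; A-y->B; B-x->C; B-y->B; C-x->A; C-y->D; D-x->D; D-y->D

This is the complement of 'contains `yxy`'. Use the same substring-matching states — A through D holding how much of `yxy` has just been matched — but flip the accepting set: everything except the trap D accepts.
       x  y 
>* A   A  B 
 * B   C  B 
 * C   A  D 
   D   D  D 
(> = start, * = accepting)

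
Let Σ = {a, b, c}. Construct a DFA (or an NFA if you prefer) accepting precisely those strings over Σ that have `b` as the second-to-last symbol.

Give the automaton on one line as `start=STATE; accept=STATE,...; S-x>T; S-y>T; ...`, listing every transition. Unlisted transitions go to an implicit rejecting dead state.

A DFA must remember the last 2 symbols (since which symbol is second-to-last isn't known until the input ends). Use one state per possible window of the last ≤2 symbols; accept from those whose window starts with `b`.
          a    b    c  
>  q0     q1   q2   q3 
   q1     q4   q5   q6 
   q2     q7   q8   q9 
   q3    q10  q11  q12 
   q4     q4   q5   q6 
   q5     q7   q8   q9 
   q6    q10  q11  q12 
 * q7     q4   q5   q6 
 * q8     q7   q8   q9 
 * q9    q10  q11  q12 
   q10    q4   q5   q6 
   q11    q7   q8   q9 
   q12   q10  q11  q12 
(> = start, * = accepting)

start=q0; accept=q7,q8,q9; q0-a>q1; q0-b>q2; q0-c>q3; q1-a>q4; q1-b>q5; q1-c>q6; q2-a>q7; q2-b>q8; q2-c>q9; q3-a>q10; q3-b>q11; q3-c>q12; q4-a>q4; q4-b>q5; q4-c>q6; q5-a>q7; q5-b>q8; q5-c>q9; q6-a>q10; q6-b>q11; q6-c>q12; q7-a>q4; q7-b>q5; q7-c>q6; q8-a>q7; q8-b>q8; q8-c>q9; q9-a>q10; q9-b>q11; q9-c>q12; q10-a>q4; q10-b>q5; q10-c>q6; q11-a>q7; q11-b>q8; q11-c>q9; q12-a>q10; q12-b>q11; q12-c>q12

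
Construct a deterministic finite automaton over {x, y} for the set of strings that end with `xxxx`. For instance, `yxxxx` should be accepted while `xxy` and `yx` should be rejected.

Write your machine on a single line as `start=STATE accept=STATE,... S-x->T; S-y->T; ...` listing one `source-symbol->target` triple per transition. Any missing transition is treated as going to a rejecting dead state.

start=S0; accept=S4; S0-x->S1; S0-y->S0; S1-x->S2; S1-y->S0; S2-x->S3; S2-y->S0; S3-x->S4; S3-y->S0; S4-x->S4; S4-y->S0

Let each state record the length of the longest suffix of the input read so far that is also a prefix of `xxxx`. S1 means the last symbol is `x`; S2 means the last 2 symbols are `xx`; S3 means the last 3 symbols are `xxx`; S4 means the last 4 symbols are `xxxx`. Accept only at S4, where the string currently ends in `xxxx`.
        x   y  
>  S0   S1  S0 
   S1   S2  S0 
   S2   S3  S0 
   S3   S4  S0 
 * S4   S4  S0 
(> = start, * = accepting)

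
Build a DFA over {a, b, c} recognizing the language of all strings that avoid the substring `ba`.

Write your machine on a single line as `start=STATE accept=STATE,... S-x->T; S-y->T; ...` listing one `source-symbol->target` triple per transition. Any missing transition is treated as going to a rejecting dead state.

start=q0; accept=q0,q1; q0-a->q0; q0-b->q1; q0-c->q0; q1-a->q2; q1-b->q1; q1-c->q0; q2-a->q2; q2-b->q2; q2-c->q2

Track partial matches of the forbidden pattern `ba`. State q2 is a dead state reached once `ba` has occurred; every other state accepts. q0 means no part of `ba` is currently matched.
3 states suffice.
        a   b   c  
>* q0   q0  q1  q0 
 * q1   q2  q1  q0 
   q2   q2  q2  q2 
(> = start, * = accepting)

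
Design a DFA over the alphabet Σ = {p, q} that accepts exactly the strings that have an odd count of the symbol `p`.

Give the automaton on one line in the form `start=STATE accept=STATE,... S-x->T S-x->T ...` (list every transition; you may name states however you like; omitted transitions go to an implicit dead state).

start=A accept=B A-p->B A-q->A B-p->A B-q->B

Keep the running count of `p`s modulo 2: each `p` advances along the cycle A → B → A while other symbols loop. Accept at B.
A 2-state machine:
       p  q 
>  A   B  A 
 * B   A  B 
(> = start, * = accepting)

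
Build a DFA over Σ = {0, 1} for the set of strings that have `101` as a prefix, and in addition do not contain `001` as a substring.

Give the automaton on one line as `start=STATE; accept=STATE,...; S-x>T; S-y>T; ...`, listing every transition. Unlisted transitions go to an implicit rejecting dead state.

start=q0; accept=q7,q8,q9; q0-0>q1; q0-1>q2; q1-0>q3; q1-1>q4; q2-0>q5; q2-1>q4; q3-0>q3; q3-1>q6; q4-0>q1; q4-1>q4; q5-0>q3; q5-1>q7; q6-0>q6; q6-1>q6; q7-0>q8; q7-1>q7; q8-0>q9; q8-1>q7; q9-0>q9; q9-1>q10; q10-0>q10; q10-1>q10

Run two small machines in parallel and take their product. One (5 states) tracks whether the input so far still matches the prefix `101`; the other (4 states) tracks partial matches of the forbidden pattern `001`. Each combined state is a pair, one component from each; accept when both components accept.
11 states suffice.
          0    1  
>  q0     q1   q2 
   q1     q3   q4 
   q2     q5   q4 
   q3     q3   q6 
   q4     q1   q4 
   q5     q3   q7 
   q6     q6   q6 
 * q7     q8   q7 
 * q8     q9   q7 
 * q9     q9  q10 
   q10   q10  q10 
(> = start, * = accepting)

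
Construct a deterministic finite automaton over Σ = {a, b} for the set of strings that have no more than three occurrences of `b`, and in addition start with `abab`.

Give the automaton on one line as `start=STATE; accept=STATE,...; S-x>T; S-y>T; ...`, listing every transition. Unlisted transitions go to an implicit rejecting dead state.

Build one automaton per condition and run them in lockstep. The first has 5 states tracking the count of `b`s, saturating at 4; the second has 6 states tracking whether the input so far still matches the prefix `abab`. A product state is a pair (one from each), accepting exactly when both do.
          a    b  
>  q0     q1   q2 
   q1     q3   q4 
   q2     q2   q5 
   q3     q3   q2 
   q4     q6   q5 
   q5     q5   q7 
   q6     q2   q8 
   q7     q7   q9 
 * q8     q8  q10 
   q9     q9   q9 
 * q10   q10  q11 
   q11   q11  q11 
(> = start, * = accepting)

start=q0; accept=q8,q10; q0-a>q1; q0-b>q2; q1-a>q3; q1-b>q4; q2-a>q2; q2-b>q5; q3-a>q3; q3-b>q2; q4-a>q6; q4-b>q5; q5-a>q5; q5-b>q7; q6-a>q2; q6-b>q8; q7-a>q7; q7-b>q9; q8-a>q8; q8-b>q10; q9-a>q9; q9-b>q9; q10-a>q10; q10-b>q11; q11-a>q11; q11-b>q11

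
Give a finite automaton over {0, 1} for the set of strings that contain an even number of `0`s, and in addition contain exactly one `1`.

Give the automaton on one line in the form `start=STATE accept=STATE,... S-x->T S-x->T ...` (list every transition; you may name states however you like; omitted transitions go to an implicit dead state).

start=s0 accept=s2 s0-0->s1 s0-1->s2 s1-0->s0 s1-1->s3 s2-0->s3 s2-1->s4 s3-0->s2 s3-1->s5 s4-0->s5 s4-1->s4 s5-0->s4 s5-1->s5

Run two small machines in parallel and take their product. One (2 states) tracks the count of `0`s modulo 2; the other (3 states) tracks the count of `1`s, saturating at 2. Each combined state is a pair, one component from each; accept when both components accept.
        0   1  
>  s0   s1  s2 
   s1   s0  s3 
 * s2   s3  s4 
   s3   s2  s5 
   s4   s5  s4 
   s5   s4  s5 
(> = start, * = accepting)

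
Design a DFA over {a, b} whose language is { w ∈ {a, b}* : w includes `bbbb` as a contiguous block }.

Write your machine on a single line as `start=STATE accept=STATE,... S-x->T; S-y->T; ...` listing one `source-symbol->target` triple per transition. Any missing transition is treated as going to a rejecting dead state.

Track how much of `bbbb` has been matched so far: state q0 is no progress, q4 is the absorbing accept state reached once `bbbb` has occurred. Intermediate states record partial matches; on a mismatch, fall back to the longest reusable overlap.
5 states suffice.
        a   b  
>  q0   q0  q1 
   q1   q0  q2 
   q2   q0  q3 
   q3   q0  q4 
 * q4   q4  q4 
(> = start, * = accepting)

start=q0; accept=q4; q0-a->q0; q0-b->q1; q1-a->q0; q1-b->q2; q2-a->q0; q2-b->q3; q3-a->q0; q3-b->q4; q4-a->q4; q4-b->q4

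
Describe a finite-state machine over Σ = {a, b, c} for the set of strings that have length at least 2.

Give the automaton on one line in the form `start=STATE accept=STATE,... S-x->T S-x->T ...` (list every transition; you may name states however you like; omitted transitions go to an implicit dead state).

start=q0 accept=q2,q3 q0-a->q1 q0-b->q1 q0-c->q1 q1-a->q2 q1-b->q2 q1-c->q2 q2-a->q3 q2-b->q3 q2-c->q3 q3-a->q3 q3-b->q3 q3-c->q3

Count input length up to 3: every symbol moves from q0 toward q3, which means 'more than 2' and absorbs. Accept from {q2, q3}.
With 4 states:
        a   b   c  
>  q0   q1  q1  q1 
   q1   q2  q2  q2 
 * q2   q3  q3  q3 
 * q3   q3  q3  q3 
(> = start, * = accepting)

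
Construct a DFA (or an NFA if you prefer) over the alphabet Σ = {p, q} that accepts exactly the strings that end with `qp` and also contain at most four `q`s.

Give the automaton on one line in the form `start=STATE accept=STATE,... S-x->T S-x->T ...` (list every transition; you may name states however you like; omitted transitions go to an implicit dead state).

Handle the two conditions separately and then intersect. The first has 3 states tracking how much of the suffix `qp` has currently been matched; the second has 6 states tracking the count of `q`s, saturating at 5. A product state is a pair (one from each), accepting exactly when both do.
16 states suffice.
          p    q  
>  S0     S0   S1 
   S1     S2   S3 
 * S2     S4   S3 
   S3     S5   S6 
   S4     S4   S3 
 * S5     S7   S6 
   S6     S8   S9 
   S7     S7   S6 
 * S8    S10   S9 
   S9    S11  S12 
   S10   S10   S9 
 * S11   S13  S12 
   S12   S14  S12 
   S13   S13  S12 
   S14   S15  S12 
   S15   S15  S12 
(> = start, * = accepting)

start=S0 accept=S2,S5,S8,S11 S0-p->S0 S0-q->S1 S1-p->S2 S1-q->S3 S2-p->S4 S2-q->S3 S3-p->S5 S3-q->S6 S4-p->S4 S4-q->S3 S5-p->S7 S5-q->S6 S6-p->S8 S6-q->S9 S7-p->S7 S7-q->S6 S8-p->S10 S8-q->S9 S9-p->S11 S9-q->S12 S10-p->S10 S10-q->S9 S11-p->S13 S11-q->S12 S12-p->S14 S12-q->S12 S13-p->S13 S13-q->S12 S14-p->S15 S14-q->S12 S15-p->S15 S15-q->S12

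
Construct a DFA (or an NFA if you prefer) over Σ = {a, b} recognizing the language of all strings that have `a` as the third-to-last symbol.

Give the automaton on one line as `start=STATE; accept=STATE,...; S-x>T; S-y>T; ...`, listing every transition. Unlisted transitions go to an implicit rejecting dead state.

Because acceptance depends on a position counted from the end, the machine has to buffer the most recent 3 symbols. Make each state the string of the last up-to-3 symbols read; on input `x` shift the window left and append `x`. Accept when the buffered window has length 3 and begins with `a`.
15 states suffice.
          a    b  
>  s0     s1   s2 
   s1     s3   s4 
   s2     s5   s6 
   s3     s7   s8 
   s4     s9  s10 
   s5    s11  s12 
   s6    s13  s14 
 * s7     s7   s8 
 * s8     s9  s10 
 * s9    s11  s12 
 * s10   s13  s14 
   s11    s7   s8 
   s12    s9  s10 
   s13   s11  s12 
   s14   s13  s14 
(> = start, * = accepting)

start=s0; accept=s7,s8,s9,s10; s0-a>s1; s0-b>s2; s1-a>s3; s1-b>s4; s2-a>s5; s2-b>s6; s3-a>s7; s3-b>s8; s4-a>s9; s4-b>s10; s5-a>s11; s5-b>s12; s6-a>s13; s6-b>s14; s7-a>s7; s7-b>s8; s8-a>s9; s8-b>s10; s9-a>s11; s9-b>s12; s10-a>s13; s10-b>s14; s11-a>s7; s11-b>s8; s12-a>s9; s12-b>s10; s13-a>s11; s13-b>s12; s14-a>s13; s14-b>s14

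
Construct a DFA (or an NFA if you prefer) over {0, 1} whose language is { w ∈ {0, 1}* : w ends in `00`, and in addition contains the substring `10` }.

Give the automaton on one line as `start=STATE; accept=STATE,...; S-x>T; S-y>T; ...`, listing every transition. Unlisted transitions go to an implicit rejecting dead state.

start=S0; accept=S5; S0-0>S1; S0-1>S2; S1-0>S3; S1-1>S2; S2-0>S4; S2-1>S2; S3-0>S3; S3-1>S2; S4-0>S5; S4-1>S6; S5-0>S5; S5-1>S6; S6-0>S4; S6-1>S6

Handle the two conditions separately and then intersect. One (3 states) tracks how much of the suffix `00` has currently been matched; the other (3 states) tracks whether and how much of `10` has been seen. Each combined state is a pair, one component from each; accept when both components accept.
A 7-state machine:
        0   1  
>  S0   S1  S2 
   S1   S3  S2 
   S2   S4  S2 
   S3   S3  S2 
   S4   S5  S6 
 * S5   S5  S6 
   S6   S4  S6 
(> = start, * = accepting)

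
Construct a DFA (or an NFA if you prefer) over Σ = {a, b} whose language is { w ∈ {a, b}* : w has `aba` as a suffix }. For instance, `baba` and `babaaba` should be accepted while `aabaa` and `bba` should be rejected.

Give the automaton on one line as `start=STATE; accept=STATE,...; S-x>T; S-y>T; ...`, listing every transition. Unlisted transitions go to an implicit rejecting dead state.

Let each state record the length of the longest suffix of the input read so far that is also a prefix of `aba`. q1 means the last symbol is `a`; q2 means the last 2 symbols are `ab`; q3 means the last 3 symbols are `aba`. Accept only at q3, where the string currently ends in `aba`.
4 states suffice.
        a   b  
>  q0   q1  q0 
   q1   q1  q2 
   q2   q3  q0 
 * q3   q1  q2 
(> = start, * = accepting)

start=q0; accept=q3; q0-a>q1; q0-b>q0; q1-a>q1; q1-b>q2; q2-a>q3; q2-b>q0; q3-a>q1; q3-b>q2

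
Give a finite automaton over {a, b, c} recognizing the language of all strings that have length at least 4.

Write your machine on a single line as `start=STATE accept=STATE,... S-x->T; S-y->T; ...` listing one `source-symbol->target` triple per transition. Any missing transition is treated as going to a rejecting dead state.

We only need to distinguish lengths 0, 1, …, 4, and '>4'. Chain q0 → q1 → q2 → q3 → q4 → q5 on every symbol, with q5 looping. Accepting states: {q4, q5}.
A 6-state machine:
        a   b   c  
>  q0   q1  q1  q1 
   q1   q2  q2  q2 
   q2   q3  q3  q3 
   q3   q4  q4  q4 
 * q4   q5  q5  q5 
 * q5   q5  q5  q5 
(> = start, * = accepting)

start=q0; accept=q4,q5; q0-a->q1; q0-b->q1; q0-c->q1; q1-a->q2; q1-b->q2; q1-c->q2; q2-a->q3; q2-b->q3; q2-c->q3; q3-a->q4; q3-b->q4; q3-c->q4; q4-a->q5; q4-b->q5; q4-c->q5; q5-a->q5; q5-b->q5; q5-c->q5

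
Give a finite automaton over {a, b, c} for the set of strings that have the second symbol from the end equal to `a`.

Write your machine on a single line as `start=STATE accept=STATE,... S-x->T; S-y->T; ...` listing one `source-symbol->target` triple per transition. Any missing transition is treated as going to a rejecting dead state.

A DFA must remember the last 2 symbols (since which symbol is second-to-last isn't known until the input ends). Use one state per possible window of the last ≤2 symbols; accept from those whose window starts with `a`.
A 13-state machine:
          a    b    c  
>  s0     s1   s2   s3 
   s1     s4   s5   s6 
   s2     s7   s8   s9 
   s3    s10  s11  s12 
 * s4     s4   s5   s6 
 * s5     s7   s8   s9 
 * s6    s10  s11  s12 
   s7     s4   s5   s6 
   s8     s7   s8   s9 
   s9    s10  s11  s12 
   s10    s4   s5   s6 
   s11    s7   s8   s9 
   s12   s10  s11  s12 
(> = start, * = accepting)

start=s0; accept=s4,s5,s6; s0-a->s1; s0-b->s2; s0-c->s3; s1-a->s4; s1-b->s5; s1-c->s6; s2-a->s7; s2-b->s8; s2-c->s9; s3-a->s10; s3-b->s11; s3-c->s12; s4-a->s4; s4-b->s5; s4-c->s6; s5-a->s7; s5-b->s8; s5-c->s9; s6-a->s10; s6-b->s11; s6-c->s12; s7-a->s4; s7-b->s5; s7-c->s6; s8-a->s7; s8-b->s8; s8-c->s9; s9-a->s10; s9-b->s11; s9-c->s12; s10-a->s4; s10-b->s5; s10-c->s6; s11-a->s7; s11-b->s8; s11-c->s9; s12-a->s10; s12-b->s11; s12-c->s12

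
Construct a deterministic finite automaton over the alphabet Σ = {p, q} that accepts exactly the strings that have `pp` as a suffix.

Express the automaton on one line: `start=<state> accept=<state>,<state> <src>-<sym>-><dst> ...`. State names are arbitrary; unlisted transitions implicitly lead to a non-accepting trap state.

Remember how much of `pp` the current input suffix matches. State s0 means no match yet; s1 means the last symbol is `p`; s2 means the last 2 symbols are `pp`. Only s2 accepts. On a mismatch, fall back to the longest proper suffix that is still a prefix of `pp`.
3 states suffice.
        p   q  
>  s0   s1  s0 
   s1   s2  s0 
 * s2   s2  s0 
(> = start, * = accepting)

start=s0 accept=s2 s0-p->s1 s0-q->s0 s1-p->s2 s1-q->s0 s2-p->s2 s2-q->s0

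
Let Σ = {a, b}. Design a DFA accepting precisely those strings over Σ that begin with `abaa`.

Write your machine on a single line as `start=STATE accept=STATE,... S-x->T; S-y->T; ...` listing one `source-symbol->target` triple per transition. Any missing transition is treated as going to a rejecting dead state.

start=q0; accept=q4; q0-a->q1; q0-b->q5; q1-a->q5; q1-b->q2; q2-a->q3; q2-b->q5; q3-a->q4; q3-b->q5; q4-a->q4; q4-b->q4; q5-a->q5; q5-b->q5

Walk along `abaa` while the input agrees: from q0 take `a` to q1, and so on. Any deviation drops to the rejecting sink q5. Once q4 is reached the prefix is confirmed and every continuation is accepted.
6 states suffice.
        a   b  
>  q0   q1  q5 
   q1   q5  q2 
   q2   q3  q5 
   q3   q4  q5 
 * q4   q4  q4 
   q5   q5  q5 
(> = start, * = accepting)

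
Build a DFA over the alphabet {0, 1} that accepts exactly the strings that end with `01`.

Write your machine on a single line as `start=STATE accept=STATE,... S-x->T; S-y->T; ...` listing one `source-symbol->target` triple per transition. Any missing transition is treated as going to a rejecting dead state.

start=q0; accept=q2; q0-0->q1; q0-1->q0; q1-0->q1; q1-1->q2; q2-0->q1; q2-1->q0

Remember how much of `01` the current input suffix matches. State q0 means no match yet; q1 means the last symbol is `0`; q2 means the last 2 symbols are `01`. Only q2 accepts. On a mismatch, fall back to the longest proper suffix that is still a prefix of `01`.
With 3 states:
        0   1  
>  q0   q1  q0 
   q1   q1  q2 
 * q2   q1  q0 
(> = start, * = accepting)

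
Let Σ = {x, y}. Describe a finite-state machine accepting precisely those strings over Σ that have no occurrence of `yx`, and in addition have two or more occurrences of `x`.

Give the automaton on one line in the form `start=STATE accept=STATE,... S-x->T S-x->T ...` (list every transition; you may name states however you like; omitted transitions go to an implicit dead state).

Run two small machines in parallel and take their product. One (3 states) tracks partial matches of the forbidden pattern `yx`; the other (4 states) tracks the count of `x`s, saturating at 3. Each combined state is a pair, one component from each; accept when both components accept. Equivalent product states are then merged.
A 5-state machine:
        x   y  
>  q0   q1  q2 
   q1   q3  q2 
   q2   q2  q2 
 * q3   q3  q4 
 * q4   q2  q4 
(> = start, * = accepting)

start=q0 accept=q3,q4 q0-x->q1 q0-y->q2 q1-x->q3 q1-y->q2 q2-x->q2 q2-y->q2 q3-x->q3 q3-y->q4 q4-x->q2 q4-y->q4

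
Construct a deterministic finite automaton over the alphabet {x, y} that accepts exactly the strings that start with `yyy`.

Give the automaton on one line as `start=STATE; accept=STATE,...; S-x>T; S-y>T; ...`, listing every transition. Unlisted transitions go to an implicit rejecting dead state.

start=S0; accept=S3; S0-x>S4; S0-y>S1; S1-x>S4; S1-y>S2; S2-x>S4; S2-y>S3; S3-x>S3; S3-y>S3; S4-x>S4; S4-y>S4

Check the first 3 symbols one by one: S0 through S2 record how many have matched `yyy` so far; any wrong symbol goes to the dead state S4. After all 3 match we enter the accepting sink S3.
With 5 states:
        x   y  
>  S0   S4  S1 
   S1   S4  S2 
   S2   S4  S3 
 * S3   S3  S3 
   S4   S4  S4 
(> = start, * = accepting)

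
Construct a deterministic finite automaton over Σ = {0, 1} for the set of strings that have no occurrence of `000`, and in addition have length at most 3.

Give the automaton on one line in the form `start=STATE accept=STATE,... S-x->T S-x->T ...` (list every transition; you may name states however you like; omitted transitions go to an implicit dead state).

Run two small machines in parallel and take their product. One (4 states) tracks partial matches of the forbidden pattern `000`; the other (5 states) tracks the input length, saturating at 4. Each combined state is a pair, one component from each; accept when both components accept.
14 states suffice.
       0  1 
>* A   B  C 
 * B   D  E 
 * C   F  E 
 * D   G  H 
 * E   I  H 
 * F   J  H 
   G   K  K 
 * H   L  M 
 * I   N  M 
 * J   K  M 
   K   K  K 
   L   N  M 
   M   L  M 
   N   K  M 
(> = start, * = accepting)

start=A accept=A,B,C,D,E,F,H,I,J A-0->B A-1->C B-0->D B-1->E C-0->F C-1->E D-0->G D-1->H E-0->I E-1->H F-0->J F-1->H G-0->K G-1->K H-0->L H-1->M I-0->N I-1->M J-0->K J-1->M K-0->K K-1->K L-0->N L-1->M M-0->L M-1->M N-0->K N-1->M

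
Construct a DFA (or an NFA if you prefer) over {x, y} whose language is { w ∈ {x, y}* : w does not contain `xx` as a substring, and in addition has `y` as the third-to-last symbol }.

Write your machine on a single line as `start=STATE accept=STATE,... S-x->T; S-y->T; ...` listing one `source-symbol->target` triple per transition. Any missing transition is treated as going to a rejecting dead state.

Handle the two conditions separately and then intersect. One (3 states) tracks partial matches of the forbidden pattern `xx`; the other (15 states) tracks the last 3 symbols read. Each combined state is a pair, one component from each; accept when both components accept.
20 states suffice.
          x    y  
>  q0     q1   q2 
   q1     q3   q4 
   q2     q5   q6 
   q3     q7   q8 
   q4     q9  q10 
   q5    q11  q12 
   q6    q13  q14 
   q7     q7   q8 
   q8    q15  q16 
   q9    q11  q12 
   q10   q13  q14 
   q11    q7   q8 
 * q12    q9  q10 
 * q13   q11  q12 
 * q14   q13  q14 
   q15   q11  q17 
   q16   q18  q19 
   q17   q15  q16 
   q18   q11  q17 
   q19   q18  q19 
(> = start, * = accepting)

start=q0; accept=q12,q13,q14; q0-x->q1; q0-y->q2; q1-x->q3; q1-y->q4; q2-x->q5; q2-y->q6; q3-x->q7; q3-y->q8; q4-x->q9; q4-y->q10; q5-x->q11; q5-y->q12; q6-x->q13; q6-y->q14; q7-x->q7; q7-y->q8; q8-x->q15; q8-y->q16; q9-x->q11; q9-y->q12; q10-x->q13; q10-y->q14; q11-x->q7; q11-y->q8; q12-x->q9; q12-y->q10; q13-x->q11; q13-y->q12; q14-x->q13; q14-y->q14; q15-x->q11; q15-y->q17; q16-x->q18; q16-y->q19; q17-x->q15; q17-y->q16; q18-x->q11; q18-y->q17; q19-x->q18; q19-y->q19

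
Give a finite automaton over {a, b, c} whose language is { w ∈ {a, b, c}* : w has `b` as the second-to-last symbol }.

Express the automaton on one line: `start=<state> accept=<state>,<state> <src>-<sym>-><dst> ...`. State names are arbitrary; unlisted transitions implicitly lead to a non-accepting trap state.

Because acceptance depends on a position counted from the end, the machine has to buffer the most recent 2 symbols. Make each state the string of the last up-to-2 symbols read; on input `x` shift the window left and append `x`. Accept when the buffered window has length 2 and begins with `b`.
A 13-state machine:
          a    b    c  
>  s0     s1   s2   s3 
   s1     s4   s5   s6 
   s2     s7   s8   s9 
   s3    s10  s11  s12 
   s4     s4   s5   s6 
   s5     s7   s8   s9 
   s6    s10  s11  s12 
 * s7     s4   s5   s6 
 * s8     s7   s8   s9 
 * s9    s10  s11  s12 
   s10    s4   s5   s6 
   s11    s7   s8   s9 
   s12   s10  s11  s12 
(> = start, * = accepting)

start=s0 accept=s7,s8,s9 s0-a->s1 s0-b->s2 s0-c->s3 s1-a->s4 s1-b->s5 s1-c->s6 s2-a->s7 s2-b->s8 s2-c->s9 s3-a->s10 s3-b->s11 s3-c->s12 s4-a->s4 s4-b->s5 s4-c->s6 s5-a->s7 s5-b->s8 s5-c->s9 s6-a->s10 s6-b->s11 s6-c->s12 s7-a->s4 s7-b->s5 s7-c->s6 s8-a->s7 s8-b->s8 s8-c->s9 s9-a->s10 s9-b->s11 s9-c->s12 s10-a->s4 s10-b->s5 s10-c->s6 s11-a->s7 s11-b->s8 s11-c->s9 s12-a->s10 s12-b->s11 s12-c->s12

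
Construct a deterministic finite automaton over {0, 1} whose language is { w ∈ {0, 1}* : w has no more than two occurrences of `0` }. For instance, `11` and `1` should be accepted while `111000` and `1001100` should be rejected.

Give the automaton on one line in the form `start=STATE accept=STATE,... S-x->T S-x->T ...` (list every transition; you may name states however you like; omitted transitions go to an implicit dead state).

start=q0 accept=q0,q1,q2 q0-0->q1 q0-1->q0 q1-0->q2 q1-1->q1 q2-0->q3 q2-1->q2 q3-0->q3 q3-1->q3

Only the number of `0`s matters, and only up to 3. Make a chain q0 → q1 → q2 → q3 advanced by each `0` (with q3 absorbing); every other symbol self-loops. The accepting set is {q0, q1, q2}.
With 4 states:
        0   1  
>* q0   q1  q0 
 * q1   q2  q1 
 * q2   q3  q2 
   q3   q3  q3 
(> = start, * = accepting)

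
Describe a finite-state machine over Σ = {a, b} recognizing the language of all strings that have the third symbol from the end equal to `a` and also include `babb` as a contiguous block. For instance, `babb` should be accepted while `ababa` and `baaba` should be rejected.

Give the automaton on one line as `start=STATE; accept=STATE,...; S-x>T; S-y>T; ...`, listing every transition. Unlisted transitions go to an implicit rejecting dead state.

start=q0; accept=q15,q20,q21,q22; q0-a>q1; q0-b>q2; q1-a>q3; q1-b>q4; q2-a>q5; q2-b>q6; q3-a>q7; q3-b>q8; q4-a>q9; q4-b>q10; q5-a>q11; q5-b>q12; q6-a>q13; q6-b>q14; q7-a>q7; q7-b>q8; q8-a>q9; q8-b>q10; q9-a>q11; q9-b>q12; q10-a>q13; q10-b>q14; q11-a>q7; q11-b>q8; q12-a>q9; q12-b>q15; q13-a>q11; q13-b>q12; q14-a>q13; q14-b>q14; q15-a>q16; q15-b>q17; q16-a>q18; q16-b>q19; q17-a>q16; q17-b>q17; q18-a>q20; q18-b>q21; q19-a>q22; q19-b>q15; q20-a>q20; q20-b>q21; q21-a>q22; q21-b>q15; q22-a>q18; q22-b>q19

Run two small machines in parallel and take their product. The first has 15 states tracking the last 3 symbols read; the second has 5 states tracking whether and how much of `babb` has been seen. A product state is a pair (one from each), accepting exactly when both do.
A 23-state machine:
          a    b  
>  q0     q1   q2 
   q1     q3   q4 
   q2     q5   q6 
   q3     q7   q8 
   q4     q9  q10 
   q5    q11  q12 
   q6    q13  q14 
   q7     q7   q8 
   q8     q9  q10 
   q9    q11  q12 
   q10   q13  q14 
   q11    q7   q8 
   q12    q9  q15 
   q13   q11  q12 
   q14   q13  q14 
 * q15   q16  q17 
   q16   q18  q19 
   q17   q16  q17 
   q18   q20  q21 
   q19   q22  q15 
 * q20   q20  q21 
 * q21   q22  q15 
 * q22   q18  q19 
(> = start, * = accepting)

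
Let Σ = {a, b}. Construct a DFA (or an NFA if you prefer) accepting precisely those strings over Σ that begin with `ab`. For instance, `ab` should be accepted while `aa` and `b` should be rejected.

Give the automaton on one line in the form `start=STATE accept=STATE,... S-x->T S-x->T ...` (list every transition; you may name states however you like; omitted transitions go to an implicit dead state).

start=S0 accept=S2 S0-a->S1 S0-b->S3 S1-a->S3 S1-b->S2 S2-a->S2 S2-b->S2 S3-a->S3 S3-b->S3

Check the first 2 symbols one by one: S0 through S1 record how many have matched `ab` so far; any wrong symbol goes to the dead state S3. After all 2 match we enter the accepting sink S2.
4 states suffice.
        a   b  
>  S0   S1  S3 
   S1   S3  S2 
 * S2   S2  S2 
   S3   S3  S3 
(> = start, * = accepting)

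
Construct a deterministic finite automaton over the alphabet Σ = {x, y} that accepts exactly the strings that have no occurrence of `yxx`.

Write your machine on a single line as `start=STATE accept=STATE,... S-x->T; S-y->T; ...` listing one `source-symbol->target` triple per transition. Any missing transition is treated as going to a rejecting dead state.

This is the complement of 'contains `yxx`'. Use the same substring-matching states — s0 through s3 holding how much of `yxx` has just been matched — but flip the accepting set: everything except the trap s3 accepts.
A 4-state machine:
        x   y  
>* s0   s0  s1 
 * s1   s2  s1 
 * s2   s3  s1 
   s3   s3  s3 
(> = start, * = accepting)

start=s0; accept=s0,s1,s2; s0-x->s0; s0-y->s1; s1-x->s2; s1-y->s1; s2-x->s3; s2-y->s1; s3-x->s3; s3-y->s3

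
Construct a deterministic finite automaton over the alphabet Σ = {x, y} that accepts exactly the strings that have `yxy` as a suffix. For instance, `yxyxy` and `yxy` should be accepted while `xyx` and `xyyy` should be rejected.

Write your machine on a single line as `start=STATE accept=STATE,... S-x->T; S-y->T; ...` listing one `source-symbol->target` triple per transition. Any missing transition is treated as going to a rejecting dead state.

Let each state record the length of the longest suffix of the input read so far that is also a prefix of `yxy`. S1 means the last symbol is `y`; S2 means the last 2 symbols are `yx`; S3 means the last 3 symbols are `yxy`. Accept only at S3, where the string currently ends in `yxy`.
A 4-state machine:
        x   y  
>  S0   S0  S1 
   S1   S2  S1 
   S2   S0  S3 
 * S3   S2  S1 
(> = start, * = accepting)

start=S0; accept=S3; S0-x->S0; S0-y->S1; S1-x->S2; S1-y->S1; S2-x->S0; S2-y->S3; S3-x->S2; S3-y->S1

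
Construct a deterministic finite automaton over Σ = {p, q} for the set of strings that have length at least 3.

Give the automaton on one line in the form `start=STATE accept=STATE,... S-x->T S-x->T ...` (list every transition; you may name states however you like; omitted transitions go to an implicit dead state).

start=A accept=D,E A-p->B A-q->B B-p->C B-q->C C-p->D C-q->D D-p->E D-q->E E-p->E E-q->E

We only need to distinguish lengths 0, 1, …, 3, and '>3'. Chain A → B → C → D → E on every symbol, with E looping. Accepting states: {D, E}.
5 states suffice.
       p  q 
>  A   B  B 
   B   C  C 
   C   D  D 
 * D   E  E 
 * E   E  E 
(> = start, * = accepting)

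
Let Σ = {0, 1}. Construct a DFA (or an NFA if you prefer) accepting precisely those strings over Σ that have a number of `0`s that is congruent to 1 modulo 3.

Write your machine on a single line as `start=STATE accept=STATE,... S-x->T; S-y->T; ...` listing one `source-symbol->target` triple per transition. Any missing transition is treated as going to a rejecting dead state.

start=A; accept=B; A-0->B; A-1->A; B-0->C; B-1->B; C-0->A; C-1->C

The only thing that matters is how many `0`s have appeared, reduced mod 3. Use one state per residue: A for 0, …, C for 2. Reading `0` moves to the next residue; anything else stays put. B is accepting.
       0  1 
>  A   B  A 
 * B   C  B 
   C   A  C 
(> = start, * = accepting)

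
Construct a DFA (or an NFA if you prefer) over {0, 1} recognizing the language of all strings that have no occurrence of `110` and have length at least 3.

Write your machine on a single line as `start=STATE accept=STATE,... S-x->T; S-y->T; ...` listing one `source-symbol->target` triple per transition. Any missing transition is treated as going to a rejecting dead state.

Handle the two conditions separately and then intersect. The first has 4 states tracking partial matches of the forbidden pattern `110`; the second has 5 states tracking the input length, saturating at 4. A product state is a pair (one from each), accepting exactly when both do. Equivalent product states are then merged.
10 states suffice.
        0   1  
>  s0   s1  s2 
   s1   s3  s4 
   s2   s3  s5 
   s3   s6  s7 
   s4   s6  s8 
   s5   s9  s8 
 * s6   s6  s7 
 * s7   s6  s8 
 * s8   s9  s8 
   s9   s9  s9 
(> = start, * = accepting)

start=s0; accept=s6,s7,s8; s0-0->s1; s0-1->s2; s1-0->s3; s1-1->s4; s2-0->s3; s2-1->s5; s3-0->s6; s3-1->s7; s4-0->s6; s4-1->s8; s5-0->s9; s5-1->s8; s6-0->s6; s6-1->s7; s7-0->s6; s7-1->s8; s8-0->s9; s8-1->s8; s9-0->s9; s9-1->s9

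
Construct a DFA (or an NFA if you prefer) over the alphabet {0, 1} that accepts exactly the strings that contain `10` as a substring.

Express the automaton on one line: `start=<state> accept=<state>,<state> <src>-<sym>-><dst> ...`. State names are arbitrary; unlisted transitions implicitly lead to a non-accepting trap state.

States A..B record the length of the longest prefix of `10` that matches the current input suffix. Reaching C means `10` has been seen, and we stay there forever. Accept from C.
A 3-state machine:
       0  1 
>  A   A  B 
   B   C  B 
 * C   C  C 
(> = start, * = accepting)

start=A accept=C A-0->A A-1->B B-0->C B-1->B C-0->C C-1->C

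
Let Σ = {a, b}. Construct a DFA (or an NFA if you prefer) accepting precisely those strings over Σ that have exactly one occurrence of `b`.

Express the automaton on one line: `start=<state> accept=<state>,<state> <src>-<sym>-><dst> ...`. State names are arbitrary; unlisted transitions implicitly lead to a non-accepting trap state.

start=s0 accept=s1 s0-a->s0 s0-b->s1 s1-a->s1 s1-b->s2 s2-a->s2 s2-b->s2

Count `b`s, saturating at 2: state s0 means no `b` yet, s1 means one `b` seen, s2 means more than one. Each `b` increments (capped at s2); other symbols loop. Accept from {s1}.
A 3-state machine:
        a   b  
>  s0   s0  s1 
 * s1   s1  s2 
   s2   s2  s2 
(> = start, * = accepting)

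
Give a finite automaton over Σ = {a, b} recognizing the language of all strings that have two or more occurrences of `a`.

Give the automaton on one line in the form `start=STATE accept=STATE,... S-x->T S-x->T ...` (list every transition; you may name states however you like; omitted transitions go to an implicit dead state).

start=S0 accept=S2,S3 S0-a->S1 S0-b->S0 S1-a->S2 S1-b->S1 S2-a->S3 S2-b->S2 S3-a->S3 S3-b->S3

Count `a`s, saturating at 3: states S0 through S2 mean 0 through 2 `a`s seen; S3 means more than 2. Each `a` increments (capped at S3); other symbols loop. Accept from {S2, S3}.
        a   b  
>  S0   S1  S0 
   S1   S2  S1 
 * S2   S3  S2 
 * S3   S3  S3 
(> = start, * = accepting)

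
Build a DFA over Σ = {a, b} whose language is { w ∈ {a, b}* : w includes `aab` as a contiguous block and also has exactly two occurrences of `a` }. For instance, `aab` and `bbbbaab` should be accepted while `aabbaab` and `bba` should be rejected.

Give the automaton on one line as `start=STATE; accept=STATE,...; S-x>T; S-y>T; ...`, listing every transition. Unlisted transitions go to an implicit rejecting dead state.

start=S0; accept=S4; S0-a>S1; S0-b>S0; S1-a>S2; S1-b>S3; S2-a>S3; S2-b>S4; S3-a>S3; S3-b>S3; S4-a>S3; S4-b>S4

Run two small machines in parallel and take their product. The first has 4 states tracking whether and how much of `aab` has been seen; the second has 4 states tracking the count of `a`s, saturating at 3. A product state is a pair (one from each), accepting exactly when both do. After merging equivalent states the machine shrinks.
5 states suffice.
        a   b  
>  S0   S1  S0 
   S1   S2  S3 
   S2   S3  S4 
   S3   S3  S3 
 * S4   S3  S4 
(> = start, * = accepting)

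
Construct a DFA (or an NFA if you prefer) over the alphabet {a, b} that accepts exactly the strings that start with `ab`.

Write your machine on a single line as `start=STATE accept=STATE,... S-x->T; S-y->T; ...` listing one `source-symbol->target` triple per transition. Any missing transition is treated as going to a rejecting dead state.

start=q0; accept=q2; q0-a->q1; q0-b->q3; q1-a->q3; q1-b->q2; q2-a->q2; q2-b->q2; q3-a->q3; q3-b->q3

Walk along `ab` while the input agrees: from q0 take `a` to q1, and so on. Any deviation drops to the rejecting sink q3. Once q2 is reached the prefix is confirmed and every continuation is accepted.
4 states suffice.
        a   b  
>  q0   q1  q3 
   q1   q3  q2 
 * q2   q2  q2 
   q3   q3  q3 
(> = start, * = accepting)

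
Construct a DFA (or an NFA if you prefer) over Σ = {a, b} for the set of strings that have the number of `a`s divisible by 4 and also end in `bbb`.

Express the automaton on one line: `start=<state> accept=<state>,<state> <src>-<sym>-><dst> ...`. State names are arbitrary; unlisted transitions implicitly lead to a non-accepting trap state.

start=S0 accept=S9 S0-a->S1 S0-b->S2 S1-a->S3 S1-b->S4 S2-a->S1 S2-b->S5 S3-a->S6 S3-b->S7 S4-a->S3 S4-b->S8 S5-a->S1 S5-b->S9 S6-a->S0 S6-b->S10 S7-a->S6 S7-b->S11 S8-a->S3 S8-b->S12 S9-a->S1 S9-b->S9 S10-a->S0 S10-b->S13 S11-a->S6 S11-b->S14 S12-a->S3 S12-b->S12 S13-a->S0 S13-b->S15 S14-a->S6 S14-b->S14 S15-a->S0 S15-b->S15

Handle the two conditions separately and then intersect. The first has 4 states tracking the count of `a`s modulo 4; the second has 4 states tracking how much of the suffix `bbb` has currently been matched. A product state is a pair (one from each), accepting exactly when both do.
With 16 states:
          a    b  
>  S0     S1   S2 
   S1     S3   S4 
   S2     S1   S5 
   S3     S6   S7 
   S4     S3   S8 
   S5     S1   S9 
   S6     S0  S10 
   S7     S6  S11 
   S8     S3  S12 
 * S9     S1   S9 
   S10    S0  S13 
   S11    S6  S14 
   S12    S3  S12 
   S13    S0  S15 
   S14    S6  S14 
   S15    S0  S15 
(> = start, * = accepting)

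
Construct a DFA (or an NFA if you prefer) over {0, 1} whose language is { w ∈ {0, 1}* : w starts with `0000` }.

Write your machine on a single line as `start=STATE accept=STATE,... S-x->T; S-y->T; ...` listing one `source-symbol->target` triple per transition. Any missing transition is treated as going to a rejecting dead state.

start=q0; accept=q4; q0-0->q1; q0-1->q5; q1-0->q2; q1-1->q5; q2-0->q3; q2-1->q5; q3-0->q4; q3-1->q5; q4-0->q4; q4-1->q4; q5-0->q5; q5-1->q5

Walk along `0000` while the input agrees: from q0 take `0` to q1, and so on. Any deviation drops to the rejecting sink q5. Once q4 is reached the prefix is confirmed and every continuation is accepted.
6 states suffice.
        0   1  
>  q0   q1  q5 
   q1   q2  q5 
   q2   q3  q5 
   q3   q4  q5 
 * q4   q4  q4 
   q5   q5  q5 
(> = start, * = accepting)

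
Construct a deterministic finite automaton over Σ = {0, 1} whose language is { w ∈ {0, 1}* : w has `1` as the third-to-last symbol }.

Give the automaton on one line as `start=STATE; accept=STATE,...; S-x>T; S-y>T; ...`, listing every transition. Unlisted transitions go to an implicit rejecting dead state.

A DFA must remember the last 3 symbols (since which symbol is third-to-last isn't known until the input ends). Use one state per possible window of the last ≤3 symbols; accept from those whose window starts with `1`.
With 15 states:
       0  1 
>  A   B  C 
   B   D  E 
   C   F  G 
   D   H  I 
   E   J  K 
   F   L  M 
   G   N  O 
   H   H  I 
   I   J  K 
   J   L  M 
   K   N  O 
 * L   H  I 
 * M   J  K 
 * N   L  M 
 * O   N  O 
(> = start, * = accepting)

start=A; accept=L,M,N,O; A-0>B; A-1>C; B-0>D; B-1>E; C-0>F; C-1>G; D-0>H; D-1>I; E-0>J; E-1>K; F-0>L; F-1>M; G-0>N; G-1>O; H-0>H; H-1>I; I-0>J; I-1>K; J-0>L; J-1>M; K-0>N; K-1>O; L-0>H; L-1>I; M-0>J; M-1>K; N-0>L; N-1>M; O-0>N; O-1>O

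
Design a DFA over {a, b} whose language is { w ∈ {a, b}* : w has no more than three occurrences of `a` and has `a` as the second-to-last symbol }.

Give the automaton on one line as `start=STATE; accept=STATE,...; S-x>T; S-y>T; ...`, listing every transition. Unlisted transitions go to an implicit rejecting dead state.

Handle the two conditions separately and then intersect. One (5 states) tracks the count of `a`s, saturating at 4; the other (7 states) tracks the last 2 symbols read. Each combined state is a pair, one component from each; accept when both components accept. After merging equivalent states the machine shrinks.
With 12 states:
          a    b  
>  S0     S1   S0 
   S1     S2   S3 
 * S2     S4   S5 
 * S3     S6   S7 
 * S4     S8   S9 
 * S5    S10  S11 
   S6     S4   S5 
   S7     S6   S7 
   S8     S8   S8 
 * S9     S8   S8 
   S10    S8   S9 
   S11   S10  S11 
(> = start, * = accepting)

start=S0; accept=S2,S3,S4,S5,S9; S0-a>S1; S0-b>S0; S1-a>S2; S1-b>S3; S2-a>S4; S2-b>S5; S3-a>S6; S3-b>S7; S4-a>S8; S4-b>S9; S5-a>S10; S5-b>S11; S6-a>S4; S6-b>S5; S7-a>S6; S7-b>S7; S8-a>S8; S8-b>S8; S9-a>S8; S9-b>S8; S10-a>S8; S10-b>S9; S11-a>S10; S11-b>S11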